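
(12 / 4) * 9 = 27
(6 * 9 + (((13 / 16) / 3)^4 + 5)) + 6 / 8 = 317206417 / 5308416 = 59.76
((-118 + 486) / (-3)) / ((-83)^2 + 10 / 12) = -736 / 41339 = -0.02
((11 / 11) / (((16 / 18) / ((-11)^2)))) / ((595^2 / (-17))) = -1089 / 166600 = -0.01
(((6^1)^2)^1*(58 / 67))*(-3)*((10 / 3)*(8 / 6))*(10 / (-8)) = 34800 / 67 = 519.40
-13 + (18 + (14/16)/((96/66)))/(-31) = -53965/3968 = -13.60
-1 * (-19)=19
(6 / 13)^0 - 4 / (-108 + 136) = 6 / 7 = 0.86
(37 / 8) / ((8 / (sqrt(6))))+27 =37 * sqrt(6) / 64+27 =28.42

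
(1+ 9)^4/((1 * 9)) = 10000/9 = 1111.11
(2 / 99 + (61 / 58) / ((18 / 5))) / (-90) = -3587 / 1033560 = -0.00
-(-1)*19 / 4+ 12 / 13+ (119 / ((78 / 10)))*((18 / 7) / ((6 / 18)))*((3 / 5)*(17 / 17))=76.29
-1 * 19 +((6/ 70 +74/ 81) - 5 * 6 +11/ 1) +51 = 39688/ 2835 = 14.00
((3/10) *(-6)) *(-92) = 828/5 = 165.60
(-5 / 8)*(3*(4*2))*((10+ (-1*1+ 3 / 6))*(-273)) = 77805 / 2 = 38902.50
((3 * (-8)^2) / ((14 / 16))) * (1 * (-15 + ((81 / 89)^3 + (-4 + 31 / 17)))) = -3603.59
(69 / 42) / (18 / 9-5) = -0.55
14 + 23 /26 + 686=18223 /26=700.88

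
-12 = -12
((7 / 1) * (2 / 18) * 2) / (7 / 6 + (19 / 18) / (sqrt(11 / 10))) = 6468 / 1241-532 * sqrt(110) / 1241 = 0.72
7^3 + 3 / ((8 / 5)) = 2759 / 8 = 344.88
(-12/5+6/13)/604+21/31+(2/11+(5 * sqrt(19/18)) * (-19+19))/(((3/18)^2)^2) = 236.31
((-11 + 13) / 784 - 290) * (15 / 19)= -1705185 / 7448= -228.95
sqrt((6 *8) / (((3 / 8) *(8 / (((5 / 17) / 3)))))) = 4 *sqrt(255) / 51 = 1.25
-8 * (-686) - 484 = 5004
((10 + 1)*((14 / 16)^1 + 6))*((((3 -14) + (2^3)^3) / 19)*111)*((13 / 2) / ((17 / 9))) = 3936424635 / 5168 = 761692.07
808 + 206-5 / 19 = 1013.74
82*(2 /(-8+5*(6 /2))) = 164 /7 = 23.43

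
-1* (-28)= 28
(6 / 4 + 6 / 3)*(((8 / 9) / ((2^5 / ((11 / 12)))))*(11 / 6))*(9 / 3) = 847 / 1728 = 0.49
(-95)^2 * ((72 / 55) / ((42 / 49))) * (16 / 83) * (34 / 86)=41240640 / 39259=1050.48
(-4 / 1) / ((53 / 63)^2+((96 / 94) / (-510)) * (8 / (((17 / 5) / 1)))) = -215643708 / 37900631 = -5.69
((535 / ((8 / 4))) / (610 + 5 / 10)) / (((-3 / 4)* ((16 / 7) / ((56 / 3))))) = -52430 / 10989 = -4.77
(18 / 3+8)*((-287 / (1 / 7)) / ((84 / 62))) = -62279 / 3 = -20759.67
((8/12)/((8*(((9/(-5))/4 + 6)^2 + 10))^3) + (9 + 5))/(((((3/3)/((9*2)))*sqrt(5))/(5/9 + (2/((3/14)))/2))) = 588.53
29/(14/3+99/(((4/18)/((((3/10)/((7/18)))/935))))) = 517650/89861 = 5.76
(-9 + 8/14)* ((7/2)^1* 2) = -59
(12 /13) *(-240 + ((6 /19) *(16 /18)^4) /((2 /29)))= -39415744 /180063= -218.90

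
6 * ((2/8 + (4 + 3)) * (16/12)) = 58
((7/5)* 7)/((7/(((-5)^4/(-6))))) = -875/6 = -145.83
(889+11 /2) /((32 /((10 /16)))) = 8945 /512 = 17.47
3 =3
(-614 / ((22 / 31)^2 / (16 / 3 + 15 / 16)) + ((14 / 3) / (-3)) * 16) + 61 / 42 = -1870582675 / 243936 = -7668.33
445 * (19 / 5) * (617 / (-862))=-1043347 / 862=-1210.38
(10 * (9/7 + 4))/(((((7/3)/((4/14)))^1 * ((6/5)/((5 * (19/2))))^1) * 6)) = 87875/2058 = 42.70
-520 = -520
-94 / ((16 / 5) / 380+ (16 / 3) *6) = -22325 / 7602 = -2.94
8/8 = 1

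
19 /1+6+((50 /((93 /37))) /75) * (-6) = 2177 /93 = 23.41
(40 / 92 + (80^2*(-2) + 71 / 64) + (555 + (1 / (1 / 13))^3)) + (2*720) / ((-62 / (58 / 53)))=-24358783989 / 2418496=-10071.87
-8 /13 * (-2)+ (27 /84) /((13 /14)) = 41 /26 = 1.58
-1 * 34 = -34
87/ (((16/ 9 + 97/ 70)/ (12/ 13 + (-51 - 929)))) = -697621680/ 25909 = -26925.84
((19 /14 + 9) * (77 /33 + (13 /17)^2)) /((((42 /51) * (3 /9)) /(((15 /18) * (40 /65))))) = 1834250 /32487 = 56.46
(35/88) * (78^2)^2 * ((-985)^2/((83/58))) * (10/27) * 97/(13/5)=125919080830725000/913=137917941764211.39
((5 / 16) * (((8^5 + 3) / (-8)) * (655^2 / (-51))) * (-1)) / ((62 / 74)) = -2601021980875 / 202368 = -12852931.20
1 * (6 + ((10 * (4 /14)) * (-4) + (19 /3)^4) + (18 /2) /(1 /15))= 985714 /567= 1738.47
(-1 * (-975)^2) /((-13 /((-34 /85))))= -29250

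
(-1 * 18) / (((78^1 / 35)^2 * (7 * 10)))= -35 / 676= -0.05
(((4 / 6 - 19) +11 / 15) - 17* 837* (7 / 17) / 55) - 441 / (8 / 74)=-924743 / 220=-4203.38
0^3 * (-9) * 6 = 0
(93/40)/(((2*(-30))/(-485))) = 3007/160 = 18.79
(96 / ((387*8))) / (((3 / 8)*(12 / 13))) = 104 / 1161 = 0.09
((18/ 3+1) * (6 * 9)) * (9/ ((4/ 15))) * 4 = 51030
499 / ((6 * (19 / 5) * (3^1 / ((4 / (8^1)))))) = 2495 / 684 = 3.65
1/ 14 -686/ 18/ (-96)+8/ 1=51217/ 6048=8.47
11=11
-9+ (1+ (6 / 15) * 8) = -24 / 5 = -4.80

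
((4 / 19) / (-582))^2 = 4 / 30569841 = 0.00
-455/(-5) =91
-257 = -257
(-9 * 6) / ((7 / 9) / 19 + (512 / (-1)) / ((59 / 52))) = 544806 / 4552291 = 0.12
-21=-21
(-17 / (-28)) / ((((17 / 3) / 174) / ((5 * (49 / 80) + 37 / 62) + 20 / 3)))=190965 / 992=192.51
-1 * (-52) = 52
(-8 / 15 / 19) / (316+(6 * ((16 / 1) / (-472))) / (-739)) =-43601 / 490838685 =-0.00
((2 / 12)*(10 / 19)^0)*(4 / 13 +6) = 41 / 39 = 1.05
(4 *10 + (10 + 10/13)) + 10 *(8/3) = 3020/39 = 77.44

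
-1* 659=-659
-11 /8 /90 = -11 /720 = -0.02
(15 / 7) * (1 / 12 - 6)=-355 / 28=-12.68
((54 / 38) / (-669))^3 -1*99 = -7530270665976 / 76063340053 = -99.00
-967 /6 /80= -2.01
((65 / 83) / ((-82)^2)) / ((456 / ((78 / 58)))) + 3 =7380209453 / 2460069536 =3.00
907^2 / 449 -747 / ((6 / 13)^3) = -62132023 / 10776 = -5765.78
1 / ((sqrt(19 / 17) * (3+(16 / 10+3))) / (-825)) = -4125 * sqrt(323) / 722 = -102.68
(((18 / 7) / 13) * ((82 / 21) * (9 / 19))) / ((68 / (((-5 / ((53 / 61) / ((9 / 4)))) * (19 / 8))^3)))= -8265742450927875 / 52828210233344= -156.46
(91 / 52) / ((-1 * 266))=-1 / 152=-0.01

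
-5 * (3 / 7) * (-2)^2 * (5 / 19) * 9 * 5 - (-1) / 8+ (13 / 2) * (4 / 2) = -94035 / 1064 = -88.38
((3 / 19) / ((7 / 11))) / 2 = 33 / 266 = 0.12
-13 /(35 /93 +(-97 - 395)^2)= -1209 /22511987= -0.00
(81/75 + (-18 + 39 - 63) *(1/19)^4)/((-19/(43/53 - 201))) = 7464383274/656166235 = 11.38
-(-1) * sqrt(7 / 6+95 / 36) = sqrt(137) / 6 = 1.95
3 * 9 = 27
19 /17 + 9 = 172 /17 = 10.12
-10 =-10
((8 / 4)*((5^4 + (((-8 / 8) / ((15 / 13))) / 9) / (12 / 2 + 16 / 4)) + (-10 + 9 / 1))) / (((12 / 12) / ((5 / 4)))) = 842387 / 540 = 1559.98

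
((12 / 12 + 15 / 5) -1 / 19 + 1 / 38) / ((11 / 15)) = 5.42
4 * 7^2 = 196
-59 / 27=-2.19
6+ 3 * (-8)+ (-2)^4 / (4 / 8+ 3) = -94 / 7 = -13.43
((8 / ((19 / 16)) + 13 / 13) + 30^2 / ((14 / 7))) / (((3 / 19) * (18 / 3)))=483.17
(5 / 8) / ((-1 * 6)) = -0.10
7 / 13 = 0.54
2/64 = 1/32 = 0.03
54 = 54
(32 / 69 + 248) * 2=34288 / 69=496.93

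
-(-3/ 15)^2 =-1/ 25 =-0.04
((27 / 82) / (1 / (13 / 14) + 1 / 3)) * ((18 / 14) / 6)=3159 / 63140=0.05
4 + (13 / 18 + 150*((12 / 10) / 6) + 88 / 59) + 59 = 101117 / 1062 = 95.21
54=54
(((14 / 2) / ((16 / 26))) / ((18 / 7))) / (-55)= -637 / 7920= -0.08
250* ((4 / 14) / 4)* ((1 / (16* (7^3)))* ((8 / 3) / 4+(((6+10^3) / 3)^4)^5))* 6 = 70443290094337780239377474460145279767189267371062500906619375 / 11162359129068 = 6310788721256582194161012000000000000000000000000.00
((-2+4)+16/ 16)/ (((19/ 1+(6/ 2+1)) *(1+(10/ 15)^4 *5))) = 243/ 3703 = 0.07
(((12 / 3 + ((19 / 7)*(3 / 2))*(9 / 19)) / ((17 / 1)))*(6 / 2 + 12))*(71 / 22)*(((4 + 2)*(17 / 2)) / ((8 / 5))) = 538.12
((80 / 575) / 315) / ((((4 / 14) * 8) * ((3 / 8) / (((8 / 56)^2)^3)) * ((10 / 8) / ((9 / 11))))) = 32 / 11161948875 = 0.00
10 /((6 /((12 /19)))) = 20 /19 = 1.05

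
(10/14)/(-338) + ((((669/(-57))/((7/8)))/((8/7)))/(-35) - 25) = -5544351/224770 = -24.67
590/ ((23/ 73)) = 1872.61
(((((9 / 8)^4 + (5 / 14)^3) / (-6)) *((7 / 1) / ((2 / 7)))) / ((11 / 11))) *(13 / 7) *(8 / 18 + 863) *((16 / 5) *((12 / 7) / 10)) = -233809954729 / 39513600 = -5917.20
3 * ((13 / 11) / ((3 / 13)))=169 / 11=15.36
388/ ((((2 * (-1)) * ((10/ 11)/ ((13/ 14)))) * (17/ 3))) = -41613/ 1190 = -34.97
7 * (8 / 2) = 28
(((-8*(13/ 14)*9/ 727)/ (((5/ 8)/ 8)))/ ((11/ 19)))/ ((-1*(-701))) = -569088/ 196206395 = -0.00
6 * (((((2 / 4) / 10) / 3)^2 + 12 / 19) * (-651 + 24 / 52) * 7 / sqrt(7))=-121834361 * sqrt(7) / 49400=-6525.17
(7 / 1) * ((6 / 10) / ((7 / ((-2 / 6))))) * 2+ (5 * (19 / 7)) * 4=53.89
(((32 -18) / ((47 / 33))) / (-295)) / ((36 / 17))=-1309 / 83190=-0.02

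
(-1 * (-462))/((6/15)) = 1155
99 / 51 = 33 / 17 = 1.94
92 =92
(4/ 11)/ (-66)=-2/ 363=-0.01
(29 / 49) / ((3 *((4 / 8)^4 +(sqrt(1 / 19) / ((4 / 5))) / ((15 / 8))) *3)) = 0.31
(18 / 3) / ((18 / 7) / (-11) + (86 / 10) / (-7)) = -2310 / 563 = -4.10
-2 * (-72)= 144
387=387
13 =13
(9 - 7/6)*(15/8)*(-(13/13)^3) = -235/16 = -14.69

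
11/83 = 0.13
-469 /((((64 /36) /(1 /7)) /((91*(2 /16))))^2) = -6420141 /16384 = -391.85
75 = 75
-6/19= -0.32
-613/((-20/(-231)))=-141603/20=-7080.15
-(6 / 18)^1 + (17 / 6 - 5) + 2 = -1 / 2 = -0.50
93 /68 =1.37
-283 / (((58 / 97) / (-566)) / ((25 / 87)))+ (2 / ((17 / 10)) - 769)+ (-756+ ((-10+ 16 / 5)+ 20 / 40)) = 32360404967 / 428910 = 75448.01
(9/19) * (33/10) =297/190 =1.56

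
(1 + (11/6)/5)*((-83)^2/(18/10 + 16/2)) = 282449/294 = 960.71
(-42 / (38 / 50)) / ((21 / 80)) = -4000 / 19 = -210.53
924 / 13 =71.08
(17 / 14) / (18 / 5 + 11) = 85 / 1022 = 0.08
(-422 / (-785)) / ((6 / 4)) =844 / 2355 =0.36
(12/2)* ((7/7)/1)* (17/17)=6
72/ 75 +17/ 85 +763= 764.16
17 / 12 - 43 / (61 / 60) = -29923 / 732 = -40.88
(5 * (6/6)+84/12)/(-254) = -6/127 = -0.05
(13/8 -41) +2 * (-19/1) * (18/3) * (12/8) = -3051/8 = -381.38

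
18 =18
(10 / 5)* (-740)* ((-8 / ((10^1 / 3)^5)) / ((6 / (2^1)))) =9.59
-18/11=-1.64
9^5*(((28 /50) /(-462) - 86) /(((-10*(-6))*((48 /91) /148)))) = -522456841179 /22000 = -23748038.24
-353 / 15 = -23.53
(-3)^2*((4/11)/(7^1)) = 36/77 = 0.47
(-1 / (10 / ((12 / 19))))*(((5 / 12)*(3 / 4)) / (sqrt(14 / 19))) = -3*sqrt(266) / 2128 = -0.02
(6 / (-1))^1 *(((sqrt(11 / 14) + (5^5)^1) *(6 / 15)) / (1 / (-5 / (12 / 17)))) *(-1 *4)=-212500-34 *sqrt(154) / 7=-212560.28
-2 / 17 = -0.12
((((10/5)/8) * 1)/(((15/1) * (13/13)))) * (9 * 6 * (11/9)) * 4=22/5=4.40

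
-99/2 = -49.50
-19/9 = -2.11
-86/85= -1.01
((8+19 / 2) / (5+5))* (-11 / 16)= -77 / 64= -1.20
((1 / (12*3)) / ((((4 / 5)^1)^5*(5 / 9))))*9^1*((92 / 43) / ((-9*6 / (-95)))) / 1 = 1365625 / 264192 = 5.17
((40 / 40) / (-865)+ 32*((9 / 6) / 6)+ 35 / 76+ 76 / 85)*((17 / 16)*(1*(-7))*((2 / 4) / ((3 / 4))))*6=-73172897 / 262960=-278.27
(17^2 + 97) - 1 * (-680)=1066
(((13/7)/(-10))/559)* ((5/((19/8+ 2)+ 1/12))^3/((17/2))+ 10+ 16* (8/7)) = -2073843369/219399076085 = -0.01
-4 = -4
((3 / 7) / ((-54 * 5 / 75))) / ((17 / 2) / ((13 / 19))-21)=65 / 4683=0.01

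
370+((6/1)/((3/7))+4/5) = 1924/5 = 384.80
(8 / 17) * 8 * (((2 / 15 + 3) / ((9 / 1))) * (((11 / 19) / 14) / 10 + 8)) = 10.49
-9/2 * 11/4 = -99/8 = -12.38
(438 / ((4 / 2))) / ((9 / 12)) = 292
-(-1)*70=70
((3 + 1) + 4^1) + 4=12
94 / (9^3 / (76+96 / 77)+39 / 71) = 39696952 / 4217415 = 9.41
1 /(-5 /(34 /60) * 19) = -17 /2850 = -0.01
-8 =-8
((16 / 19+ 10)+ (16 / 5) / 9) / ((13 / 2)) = 19148 / 11115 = 1.72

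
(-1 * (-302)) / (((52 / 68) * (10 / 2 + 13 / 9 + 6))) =23103 / 728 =31.73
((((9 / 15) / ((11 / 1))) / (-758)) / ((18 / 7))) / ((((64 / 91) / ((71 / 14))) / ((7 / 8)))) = -0.00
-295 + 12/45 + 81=-3206/15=-213.73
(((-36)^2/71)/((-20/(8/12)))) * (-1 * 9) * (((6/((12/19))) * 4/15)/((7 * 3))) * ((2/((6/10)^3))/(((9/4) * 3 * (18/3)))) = 6080/40257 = 0.15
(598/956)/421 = 299/201238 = 0.00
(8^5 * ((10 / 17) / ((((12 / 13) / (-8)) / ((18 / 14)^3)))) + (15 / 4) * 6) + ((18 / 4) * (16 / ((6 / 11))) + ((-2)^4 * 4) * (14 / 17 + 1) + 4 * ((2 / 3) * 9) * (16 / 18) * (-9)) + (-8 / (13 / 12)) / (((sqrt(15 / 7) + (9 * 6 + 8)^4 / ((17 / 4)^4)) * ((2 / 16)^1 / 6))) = -5390356696358805951837376419673 / 15185457321677186458722262 + 32144290288128 * sqrt(105) / 1302131480164396026301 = -354968.35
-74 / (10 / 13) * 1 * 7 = -3367 / 5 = -673.40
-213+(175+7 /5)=-183 /5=-36.60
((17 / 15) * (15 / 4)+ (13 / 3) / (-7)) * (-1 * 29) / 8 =-8845 / 672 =-13.16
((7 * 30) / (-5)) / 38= -21 / 19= -1.11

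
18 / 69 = 6 / 23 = 0.26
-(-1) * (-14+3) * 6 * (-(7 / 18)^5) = 0.59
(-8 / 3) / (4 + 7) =-8 / 33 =-0.24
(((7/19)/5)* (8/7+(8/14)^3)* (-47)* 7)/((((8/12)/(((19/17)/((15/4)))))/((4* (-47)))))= 8058432/2975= 2708.72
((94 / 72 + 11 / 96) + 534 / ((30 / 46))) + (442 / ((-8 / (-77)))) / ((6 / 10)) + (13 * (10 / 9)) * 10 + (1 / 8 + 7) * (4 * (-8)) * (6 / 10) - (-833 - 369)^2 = -45980343 / 32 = -1436885.72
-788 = -788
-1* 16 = -16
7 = 7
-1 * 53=-53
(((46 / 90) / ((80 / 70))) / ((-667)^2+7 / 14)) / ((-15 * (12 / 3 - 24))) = 161 / 48048066000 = 0.00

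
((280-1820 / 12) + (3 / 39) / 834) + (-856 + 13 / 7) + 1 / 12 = -110156513 / 151788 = -725.73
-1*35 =-35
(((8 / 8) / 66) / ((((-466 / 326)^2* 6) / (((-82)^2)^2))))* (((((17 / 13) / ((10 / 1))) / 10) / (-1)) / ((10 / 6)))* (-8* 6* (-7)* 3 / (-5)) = 428843502579408 / 4852079375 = 88383.45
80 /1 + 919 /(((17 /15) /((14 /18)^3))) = 1906565 /4131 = 461.53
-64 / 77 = -0.83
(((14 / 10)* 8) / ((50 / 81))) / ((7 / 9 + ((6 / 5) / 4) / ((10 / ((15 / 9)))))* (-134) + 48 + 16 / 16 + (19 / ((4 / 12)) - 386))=-40824 / 879575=-0.05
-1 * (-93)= 93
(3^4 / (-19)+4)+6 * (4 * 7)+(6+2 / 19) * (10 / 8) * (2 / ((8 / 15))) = 14923 / 76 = 196.36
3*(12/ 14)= 18/ 7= 2.57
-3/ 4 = -0.75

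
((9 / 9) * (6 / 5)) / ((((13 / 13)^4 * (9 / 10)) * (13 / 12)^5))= 331776 / 371293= 0.89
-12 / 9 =-4 / 3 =-1.33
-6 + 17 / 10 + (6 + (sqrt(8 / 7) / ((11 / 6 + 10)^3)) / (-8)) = 17 / 10 - 54 * sqrt(14) / 2505377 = 1.70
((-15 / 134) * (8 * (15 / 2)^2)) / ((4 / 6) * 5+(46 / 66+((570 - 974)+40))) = 111375 / 795893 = 0.14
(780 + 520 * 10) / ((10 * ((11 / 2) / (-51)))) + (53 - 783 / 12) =-5557.34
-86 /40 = -43 /20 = -2.15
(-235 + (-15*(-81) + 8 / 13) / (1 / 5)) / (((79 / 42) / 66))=205025.43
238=238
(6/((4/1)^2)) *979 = 2937/8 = 367.12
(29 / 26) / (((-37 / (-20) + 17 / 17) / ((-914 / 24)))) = -66265 / 4446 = -14.90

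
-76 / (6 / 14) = -532 / 3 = -177.33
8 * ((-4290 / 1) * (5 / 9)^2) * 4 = -1144000 / 27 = -42370.37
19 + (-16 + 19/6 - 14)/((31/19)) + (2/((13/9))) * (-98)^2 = 32160367/2418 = 13300.40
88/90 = 44/45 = 0.98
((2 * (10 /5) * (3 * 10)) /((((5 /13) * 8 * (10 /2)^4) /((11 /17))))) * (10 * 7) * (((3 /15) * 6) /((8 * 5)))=9009 /106250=0.08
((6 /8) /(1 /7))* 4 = 21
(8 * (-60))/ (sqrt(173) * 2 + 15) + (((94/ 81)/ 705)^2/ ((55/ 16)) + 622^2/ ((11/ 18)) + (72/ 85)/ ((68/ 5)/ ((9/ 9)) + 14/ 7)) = 5305124770825701748/ 8379621446625-960 * sqrt(173)/ 467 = 633071.34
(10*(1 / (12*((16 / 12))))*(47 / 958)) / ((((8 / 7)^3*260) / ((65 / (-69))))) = -80605 / 1083015168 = -0.00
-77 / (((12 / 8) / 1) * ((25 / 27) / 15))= -4158 / 5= -831.60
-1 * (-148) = 148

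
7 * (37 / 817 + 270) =1544389 / 817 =1890.32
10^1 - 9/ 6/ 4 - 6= 29/ 8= 3.62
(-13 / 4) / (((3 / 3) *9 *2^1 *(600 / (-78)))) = 169 / 7200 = 0.02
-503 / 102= -4.93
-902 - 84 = -986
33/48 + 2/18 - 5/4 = -65/144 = -0.45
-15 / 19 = -0.79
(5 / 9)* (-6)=-10 / 3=-3.33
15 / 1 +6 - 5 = 16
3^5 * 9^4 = 1594323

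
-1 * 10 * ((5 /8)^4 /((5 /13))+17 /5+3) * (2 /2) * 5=-695985 /2048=-339.84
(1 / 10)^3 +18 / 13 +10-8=44013 / 13000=3.39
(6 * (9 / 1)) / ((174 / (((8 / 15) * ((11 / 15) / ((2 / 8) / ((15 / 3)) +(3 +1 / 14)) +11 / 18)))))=5324 / 38019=0.14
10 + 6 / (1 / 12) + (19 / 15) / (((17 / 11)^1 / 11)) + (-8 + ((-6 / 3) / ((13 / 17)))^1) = 266527 / 3315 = 80.40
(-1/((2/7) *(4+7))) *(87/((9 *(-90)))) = 203/5940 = 0.03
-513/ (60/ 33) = -5643/ 20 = -282.15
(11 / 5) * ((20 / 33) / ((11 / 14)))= 56 / 33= 1.70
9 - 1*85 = -76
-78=-78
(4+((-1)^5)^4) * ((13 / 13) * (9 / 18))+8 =21 / 2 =10.50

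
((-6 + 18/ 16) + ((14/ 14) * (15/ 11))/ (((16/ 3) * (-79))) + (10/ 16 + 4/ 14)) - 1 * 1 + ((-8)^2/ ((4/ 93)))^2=215497723753/ 97328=2214139.03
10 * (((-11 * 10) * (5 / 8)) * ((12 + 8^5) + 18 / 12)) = -90149125 / 4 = -22537281.25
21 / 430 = 0.05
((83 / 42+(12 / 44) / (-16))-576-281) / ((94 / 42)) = -3160231 / 8272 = -382.04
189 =189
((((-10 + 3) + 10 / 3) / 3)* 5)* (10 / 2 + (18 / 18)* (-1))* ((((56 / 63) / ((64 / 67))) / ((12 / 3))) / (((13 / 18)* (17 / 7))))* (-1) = 25795 / 7956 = 3.24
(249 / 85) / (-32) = -249 / 2720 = -0.09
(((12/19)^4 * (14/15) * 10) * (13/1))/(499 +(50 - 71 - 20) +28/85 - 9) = 71285760/1659116651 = 0.04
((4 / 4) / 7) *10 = 10 / 7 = 1.43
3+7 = 10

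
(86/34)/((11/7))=301/187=1.61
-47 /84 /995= -47 /83580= -0.00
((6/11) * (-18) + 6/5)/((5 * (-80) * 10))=237/110000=0.00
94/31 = 3.03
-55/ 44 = -5/ 4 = -1.25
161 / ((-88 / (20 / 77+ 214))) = -189727 / 484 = -392.00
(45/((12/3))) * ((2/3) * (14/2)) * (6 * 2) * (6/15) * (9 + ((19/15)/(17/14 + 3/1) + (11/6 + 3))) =1050714/295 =3561.74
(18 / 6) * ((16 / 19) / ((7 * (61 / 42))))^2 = 27648 / 1343281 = 0.02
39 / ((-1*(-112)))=39 / 112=0.35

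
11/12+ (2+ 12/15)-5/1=-77/60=-1.28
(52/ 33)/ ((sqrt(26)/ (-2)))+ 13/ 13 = 1 - 4 * sqrt(26)/ 33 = 0.38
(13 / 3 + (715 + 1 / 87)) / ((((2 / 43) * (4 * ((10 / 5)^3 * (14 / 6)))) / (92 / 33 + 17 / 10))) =1328491063 / 1429120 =929.59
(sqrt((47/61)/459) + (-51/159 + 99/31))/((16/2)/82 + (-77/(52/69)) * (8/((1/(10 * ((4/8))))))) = -1257880/1789455377 - 533 * sqrt(146217)/20329868574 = -0.00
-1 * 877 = -877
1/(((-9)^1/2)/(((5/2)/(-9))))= 5/81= 0.06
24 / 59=0.41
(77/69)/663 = 77/45747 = 0.00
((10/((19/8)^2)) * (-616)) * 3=-1182720/361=-3276.23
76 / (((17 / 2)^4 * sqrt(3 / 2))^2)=0.00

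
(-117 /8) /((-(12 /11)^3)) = 17303 /1536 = 11.26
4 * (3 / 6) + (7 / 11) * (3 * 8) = 190 / 11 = 17.27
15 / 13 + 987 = 12846 / 13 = 988.15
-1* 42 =-42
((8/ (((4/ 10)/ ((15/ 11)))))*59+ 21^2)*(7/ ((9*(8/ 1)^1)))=52619/ 264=199.31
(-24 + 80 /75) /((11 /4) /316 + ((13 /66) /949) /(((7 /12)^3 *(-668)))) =-20000076322688 /7588080975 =-2635.72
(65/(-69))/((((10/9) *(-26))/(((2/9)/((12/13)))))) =13/1656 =0.01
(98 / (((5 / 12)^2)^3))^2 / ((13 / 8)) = 685041829640404992 / 3173828125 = 215840871.86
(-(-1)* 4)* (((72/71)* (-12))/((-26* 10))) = 864/4615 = 0.19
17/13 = 1.31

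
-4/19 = -0.21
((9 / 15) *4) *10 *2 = 48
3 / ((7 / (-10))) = -30 / 7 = -4.29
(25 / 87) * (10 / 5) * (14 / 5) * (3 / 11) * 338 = 47320 / 319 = 148.34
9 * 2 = 18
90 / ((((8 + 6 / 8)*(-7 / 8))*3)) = -192 / 49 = -3.92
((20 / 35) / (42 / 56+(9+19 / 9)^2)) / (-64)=-81 / 1126804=-0.00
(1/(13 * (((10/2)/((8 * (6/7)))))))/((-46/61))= -1464/10465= -0.14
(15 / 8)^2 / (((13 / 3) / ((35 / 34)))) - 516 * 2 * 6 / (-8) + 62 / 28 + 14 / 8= 154214751 / 198016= 778.80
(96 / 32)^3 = 27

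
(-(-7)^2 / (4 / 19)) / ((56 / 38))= -2527 / 16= -157.94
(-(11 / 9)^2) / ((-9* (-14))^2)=-121 / 1285956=-0.00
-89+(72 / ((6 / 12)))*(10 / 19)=-251 / 19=-13.21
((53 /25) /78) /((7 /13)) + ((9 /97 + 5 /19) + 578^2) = 334084.41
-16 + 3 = -13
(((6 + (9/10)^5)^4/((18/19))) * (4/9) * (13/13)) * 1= 885.05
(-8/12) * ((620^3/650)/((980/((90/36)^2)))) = -2979100/1911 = -1558.92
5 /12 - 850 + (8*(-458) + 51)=-53551 /12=-4462.58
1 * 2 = 2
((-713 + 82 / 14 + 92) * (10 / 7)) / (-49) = 43060 / 2401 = 17.93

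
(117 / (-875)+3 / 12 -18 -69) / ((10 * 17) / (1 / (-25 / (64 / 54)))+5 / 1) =1216372 / 50133125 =0.02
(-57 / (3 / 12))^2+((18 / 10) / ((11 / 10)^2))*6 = 6291144 / 121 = 51992.93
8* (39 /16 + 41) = 695 /2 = 347.50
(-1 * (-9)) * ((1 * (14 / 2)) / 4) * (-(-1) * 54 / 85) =1701 / 170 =10.01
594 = 594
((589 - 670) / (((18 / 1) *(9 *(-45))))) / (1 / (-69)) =-0.77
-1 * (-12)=12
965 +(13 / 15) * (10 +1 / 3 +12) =984.36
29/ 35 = 0.83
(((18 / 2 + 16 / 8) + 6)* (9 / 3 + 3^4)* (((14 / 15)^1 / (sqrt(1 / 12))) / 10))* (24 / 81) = 53312* sqrt(3) / 675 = 136.80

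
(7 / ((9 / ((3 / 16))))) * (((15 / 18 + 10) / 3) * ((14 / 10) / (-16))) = -637 / 13824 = -0.05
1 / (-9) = -1 / 9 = -0.11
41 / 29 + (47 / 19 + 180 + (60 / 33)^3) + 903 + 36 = 827912341 / 733381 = 1128.90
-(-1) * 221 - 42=179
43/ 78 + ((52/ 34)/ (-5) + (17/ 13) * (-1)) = -7043/ 6630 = -1.06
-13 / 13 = -1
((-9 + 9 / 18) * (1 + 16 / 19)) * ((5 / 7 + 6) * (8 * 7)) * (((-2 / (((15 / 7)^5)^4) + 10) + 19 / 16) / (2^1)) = -332907065674004570965030055899 / 10108780459442138671875000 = -32932.47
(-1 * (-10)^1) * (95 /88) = 475 /44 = 10.80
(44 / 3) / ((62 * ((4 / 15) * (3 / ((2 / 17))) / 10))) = 550 / 1581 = 0.35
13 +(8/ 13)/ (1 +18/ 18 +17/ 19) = 9447/ 715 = 13.21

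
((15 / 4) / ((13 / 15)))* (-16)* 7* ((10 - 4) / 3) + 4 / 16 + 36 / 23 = -1157029 / 1196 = -967.42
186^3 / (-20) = -1608714 / 5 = -321742.80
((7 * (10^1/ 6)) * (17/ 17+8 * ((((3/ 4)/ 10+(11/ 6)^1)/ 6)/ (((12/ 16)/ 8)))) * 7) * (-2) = -4596.32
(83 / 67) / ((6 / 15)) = 415 / 134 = 3.10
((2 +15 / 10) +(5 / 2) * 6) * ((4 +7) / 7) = 407 / 14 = 29.07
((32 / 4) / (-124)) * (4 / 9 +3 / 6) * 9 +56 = 1719 / 31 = 55.45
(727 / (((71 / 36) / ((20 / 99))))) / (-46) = -29080 / 17963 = -1.62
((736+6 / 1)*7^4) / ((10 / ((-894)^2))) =711936250956 / 5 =142387250191.20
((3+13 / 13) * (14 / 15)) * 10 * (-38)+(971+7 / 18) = -8051 / 18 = -447.28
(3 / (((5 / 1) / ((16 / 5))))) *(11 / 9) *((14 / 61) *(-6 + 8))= 4928 / 4575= 1.08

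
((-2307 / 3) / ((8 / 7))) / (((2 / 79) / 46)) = -9780911 / 8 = -1222613.88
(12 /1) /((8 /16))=24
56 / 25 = 2.24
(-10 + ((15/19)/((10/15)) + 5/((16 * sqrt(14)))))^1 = -8.73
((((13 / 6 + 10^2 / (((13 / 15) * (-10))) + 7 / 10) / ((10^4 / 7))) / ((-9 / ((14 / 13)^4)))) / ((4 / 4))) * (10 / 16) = 28420637 / 50124555000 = 0.00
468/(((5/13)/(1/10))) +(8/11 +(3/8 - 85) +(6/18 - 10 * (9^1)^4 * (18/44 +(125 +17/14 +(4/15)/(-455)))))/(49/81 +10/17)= -2290217401639197/328928600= -6962658.16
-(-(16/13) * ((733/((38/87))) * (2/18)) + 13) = 216.50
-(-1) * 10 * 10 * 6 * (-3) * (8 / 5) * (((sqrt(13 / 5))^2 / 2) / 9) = -416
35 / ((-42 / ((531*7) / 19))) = -6195 / 38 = -163.03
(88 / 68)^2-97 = -27549 / 289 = -95.33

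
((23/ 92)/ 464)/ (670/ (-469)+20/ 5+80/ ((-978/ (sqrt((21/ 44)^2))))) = 12551/ 58991104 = 0.00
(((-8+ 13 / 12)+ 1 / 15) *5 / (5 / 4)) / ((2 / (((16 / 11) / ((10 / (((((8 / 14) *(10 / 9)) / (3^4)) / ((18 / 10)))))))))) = -4384 / 505197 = -0.01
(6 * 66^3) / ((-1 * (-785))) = 1724976 / 785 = 2197.42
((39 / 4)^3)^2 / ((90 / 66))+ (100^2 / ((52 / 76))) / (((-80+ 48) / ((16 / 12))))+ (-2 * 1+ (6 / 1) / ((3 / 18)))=502721114303 / 798720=629408.45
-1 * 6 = -6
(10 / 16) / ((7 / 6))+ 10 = 295 / 28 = 10.54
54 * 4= 216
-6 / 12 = -1 / 2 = -0.50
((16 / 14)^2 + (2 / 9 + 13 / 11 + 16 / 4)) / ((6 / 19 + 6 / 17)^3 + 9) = 1096912289117 / 1520119542249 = 0.72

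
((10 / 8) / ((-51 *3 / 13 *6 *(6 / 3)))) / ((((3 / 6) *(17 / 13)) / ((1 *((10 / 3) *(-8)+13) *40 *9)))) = 66.60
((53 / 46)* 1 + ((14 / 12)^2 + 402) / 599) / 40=905429 / 19838880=0.05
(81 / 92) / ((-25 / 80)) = -324 / 115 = -2.82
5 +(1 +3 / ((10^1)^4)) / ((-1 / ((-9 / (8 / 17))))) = 1930459 / 80000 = 24.13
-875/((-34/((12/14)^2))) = 18.91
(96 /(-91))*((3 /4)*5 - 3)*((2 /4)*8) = -288 /91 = -3.16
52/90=26/45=0.58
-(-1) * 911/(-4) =-911/4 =-227.75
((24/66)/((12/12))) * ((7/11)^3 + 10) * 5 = 273060/14641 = 18.65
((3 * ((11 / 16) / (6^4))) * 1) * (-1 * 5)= -55 / 6912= -0.01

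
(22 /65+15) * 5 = 997 /13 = 76.69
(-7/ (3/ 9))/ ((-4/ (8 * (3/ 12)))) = 21/ 2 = 10.50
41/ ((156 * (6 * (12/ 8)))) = 41/ 1404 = 0.03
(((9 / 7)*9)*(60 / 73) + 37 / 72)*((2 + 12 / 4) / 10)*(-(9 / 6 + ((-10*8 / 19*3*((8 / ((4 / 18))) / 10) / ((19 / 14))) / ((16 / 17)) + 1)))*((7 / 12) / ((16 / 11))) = 66.54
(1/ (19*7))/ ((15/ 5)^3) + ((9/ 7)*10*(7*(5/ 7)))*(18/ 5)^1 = 231.43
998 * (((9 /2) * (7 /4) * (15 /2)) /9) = 52395 /8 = 6549.38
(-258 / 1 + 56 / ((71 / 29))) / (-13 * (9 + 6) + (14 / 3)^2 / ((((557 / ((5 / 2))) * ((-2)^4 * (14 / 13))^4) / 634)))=1074964484063232 / 891507704892025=1.21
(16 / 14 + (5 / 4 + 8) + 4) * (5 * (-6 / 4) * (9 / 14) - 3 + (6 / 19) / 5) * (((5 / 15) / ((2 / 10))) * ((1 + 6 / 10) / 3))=-924079 / 9310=-99.26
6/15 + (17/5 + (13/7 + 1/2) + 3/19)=8399/1330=6.32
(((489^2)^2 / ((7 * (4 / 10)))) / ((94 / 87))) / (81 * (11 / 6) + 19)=4974560179767 / 44086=112837639.61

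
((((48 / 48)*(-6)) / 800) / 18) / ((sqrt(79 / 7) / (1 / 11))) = -0.00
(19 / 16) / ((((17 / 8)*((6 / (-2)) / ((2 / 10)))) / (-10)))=19 / 51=0.37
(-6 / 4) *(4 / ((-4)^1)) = 3 / 2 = 1.50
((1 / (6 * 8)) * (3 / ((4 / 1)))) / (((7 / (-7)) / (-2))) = 1 / 32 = 0.03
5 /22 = 0.23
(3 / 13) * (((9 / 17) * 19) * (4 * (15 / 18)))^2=974700 / 3757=259.44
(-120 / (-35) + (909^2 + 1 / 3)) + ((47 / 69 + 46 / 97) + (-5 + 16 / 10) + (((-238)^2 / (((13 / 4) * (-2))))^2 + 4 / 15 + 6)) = 3039180739652254 / 39589095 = 76768128.69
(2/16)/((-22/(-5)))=5/176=0.03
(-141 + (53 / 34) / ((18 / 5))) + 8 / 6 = -85211 / 612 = -139.23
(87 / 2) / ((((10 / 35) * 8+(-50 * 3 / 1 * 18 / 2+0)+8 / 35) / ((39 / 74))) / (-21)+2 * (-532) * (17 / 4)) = -2493855 / 252266284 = -0.01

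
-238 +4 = -234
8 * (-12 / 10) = -48 / 5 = -9.60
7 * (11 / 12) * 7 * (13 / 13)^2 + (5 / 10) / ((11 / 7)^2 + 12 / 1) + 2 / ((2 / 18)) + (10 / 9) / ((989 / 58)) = 1590737443 / 25243236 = 63.02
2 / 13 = 0.15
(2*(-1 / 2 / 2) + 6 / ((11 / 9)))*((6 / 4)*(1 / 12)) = 97 / 176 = 0.55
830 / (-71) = -830 / 71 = -11.69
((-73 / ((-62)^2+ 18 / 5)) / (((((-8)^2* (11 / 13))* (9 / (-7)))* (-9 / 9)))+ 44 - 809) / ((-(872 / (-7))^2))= 4569122048015 / 92684702195712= 0.05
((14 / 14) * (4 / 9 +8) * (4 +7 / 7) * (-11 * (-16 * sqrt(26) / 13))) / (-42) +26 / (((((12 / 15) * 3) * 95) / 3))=13 / 38- 33440 * sqrt(26) / 2457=-69.06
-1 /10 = -0.10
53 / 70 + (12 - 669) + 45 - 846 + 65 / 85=-1733209 / 1190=-1456.48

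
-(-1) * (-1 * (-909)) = 909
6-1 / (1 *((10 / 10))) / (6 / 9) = 9 / 2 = 4.50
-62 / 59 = -1.05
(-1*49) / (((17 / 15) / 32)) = -23520 / 17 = -1383.53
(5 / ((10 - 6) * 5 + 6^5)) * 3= 15 / 7796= 0.00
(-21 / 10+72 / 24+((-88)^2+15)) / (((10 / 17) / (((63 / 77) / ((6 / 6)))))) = 11872647 / 1100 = 10793.32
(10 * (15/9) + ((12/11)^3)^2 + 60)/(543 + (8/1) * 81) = 416416982/6329787453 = 0.07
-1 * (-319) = 319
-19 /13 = -1.46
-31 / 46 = -0.67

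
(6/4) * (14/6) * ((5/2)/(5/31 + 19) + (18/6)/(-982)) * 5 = 2601305/1166616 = 2.23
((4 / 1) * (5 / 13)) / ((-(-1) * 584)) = 5 / 1898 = 0.00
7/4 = 1.75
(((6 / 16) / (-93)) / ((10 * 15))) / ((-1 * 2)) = 1 / 74400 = 0.00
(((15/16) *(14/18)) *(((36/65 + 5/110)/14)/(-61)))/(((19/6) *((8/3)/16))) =-2571/2651792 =-0.00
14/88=7/44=0.16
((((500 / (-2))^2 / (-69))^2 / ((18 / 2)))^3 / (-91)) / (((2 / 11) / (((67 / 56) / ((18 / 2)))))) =-2745538949966430664062500000000 / 451028530299718917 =-6087284429971.55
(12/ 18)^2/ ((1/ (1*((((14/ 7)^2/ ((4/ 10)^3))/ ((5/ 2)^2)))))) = 40/ 9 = 4.44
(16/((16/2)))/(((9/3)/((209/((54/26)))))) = 5434/81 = 67.09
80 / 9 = 8.89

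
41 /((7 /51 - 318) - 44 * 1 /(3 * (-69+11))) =-60639 /469745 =-0.13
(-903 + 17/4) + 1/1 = -3591/4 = -897.75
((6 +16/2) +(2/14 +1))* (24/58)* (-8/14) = -5088/1421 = -3.58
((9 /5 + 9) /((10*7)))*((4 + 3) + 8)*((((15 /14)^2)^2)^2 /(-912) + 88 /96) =33242312525157 /15702395555840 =2.12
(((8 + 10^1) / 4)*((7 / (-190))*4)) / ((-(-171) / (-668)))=4676 / 1805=2.59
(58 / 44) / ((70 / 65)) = 377 / 308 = 1.22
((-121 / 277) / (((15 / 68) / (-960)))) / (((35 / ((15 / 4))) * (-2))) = -197472 / 1939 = -101.84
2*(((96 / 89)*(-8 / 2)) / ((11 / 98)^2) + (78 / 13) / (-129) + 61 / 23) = -7239233982 / 10650541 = -679.71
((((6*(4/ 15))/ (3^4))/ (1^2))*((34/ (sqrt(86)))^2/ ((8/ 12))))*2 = 4624/ 5805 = 0.80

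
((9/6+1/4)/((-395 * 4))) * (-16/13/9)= 7/46215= 0.00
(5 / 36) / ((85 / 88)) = 0.14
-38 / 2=-19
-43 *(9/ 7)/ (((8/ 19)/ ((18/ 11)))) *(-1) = 66177/ 308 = 214.86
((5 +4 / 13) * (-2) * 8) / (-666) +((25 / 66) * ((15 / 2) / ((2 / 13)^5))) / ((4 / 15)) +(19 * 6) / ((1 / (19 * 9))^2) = 28095643854037 / 8126976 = 3457084.63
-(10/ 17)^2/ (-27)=100/ 7803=0.01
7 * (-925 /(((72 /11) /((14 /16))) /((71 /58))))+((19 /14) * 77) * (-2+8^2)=181051607 /33408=5419.41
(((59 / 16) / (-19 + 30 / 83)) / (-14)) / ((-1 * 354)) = -83 / 2079168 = -0.00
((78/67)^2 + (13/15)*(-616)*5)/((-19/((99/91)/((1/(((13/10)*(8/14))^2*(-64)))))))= -789187795968/146274065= -5395.27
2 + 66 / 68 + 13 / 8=4.60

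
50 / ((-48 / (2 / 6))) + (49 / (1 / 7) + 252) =42815 / 72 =594.65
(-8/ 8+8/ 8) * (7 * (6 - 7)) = 0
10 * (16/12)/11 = 40/33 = 1.21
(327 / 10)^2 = 106929 / 100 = 1069.29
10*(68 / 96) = 85 / 12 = 7.08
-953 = -953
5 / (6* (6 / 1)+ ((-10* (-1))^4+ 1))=5 / 10037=0.00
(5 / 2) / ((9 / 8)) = 2.22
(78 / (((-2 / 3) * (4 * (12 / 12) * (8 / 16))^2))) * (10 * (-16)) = 4680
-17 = -17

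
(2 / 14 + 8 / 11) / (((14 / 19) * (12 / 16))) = 2546 / 1617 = 1.57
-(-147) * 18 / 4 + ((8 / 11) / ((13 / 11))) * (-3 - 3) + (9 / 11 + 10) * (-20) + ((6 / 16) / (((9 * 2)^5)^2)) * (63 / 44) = 267130191859531867 / 605128075149312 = 441.44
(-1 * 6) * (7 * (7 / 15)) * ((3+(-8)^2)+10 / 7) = -6706 / 5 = -1341.20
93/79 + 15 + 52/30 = 21224/1185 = 17.91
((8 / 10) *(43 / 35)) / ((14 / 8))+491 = 602163 / 1225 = 491.56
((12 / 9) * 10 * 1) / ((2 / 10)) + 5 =215 / 3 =71.67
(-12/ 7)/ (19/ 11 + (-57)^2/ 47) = -1551/ 64106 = -0.02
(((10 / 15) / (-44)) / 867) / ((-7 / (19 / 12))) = 19 / 4806648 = 0.00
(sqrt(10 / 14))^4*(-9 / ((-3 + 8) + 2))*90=-20250 / 343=-59.04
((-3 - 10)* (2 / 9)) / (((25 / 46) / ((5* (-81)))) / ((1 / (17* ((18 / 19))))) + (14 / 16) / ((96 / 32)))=-90896 / 8497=-10.70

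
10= 10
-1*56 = -56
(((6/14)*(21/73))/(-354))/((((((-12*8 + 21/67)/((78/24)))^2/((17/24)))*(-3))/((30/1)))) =64484485/22658773343616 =0.00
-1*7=-7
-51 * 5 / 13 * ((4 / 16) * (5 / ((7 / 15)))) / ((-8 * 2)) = 19125 / 5824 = 3.28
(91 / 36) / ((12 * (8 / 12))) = 91 / 288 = 0.32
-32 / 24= -4 / 3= -1.33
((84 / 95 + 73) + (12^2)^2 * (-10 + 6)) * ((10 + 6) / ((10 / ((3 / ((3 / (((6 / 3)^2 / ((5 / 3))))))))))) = -755775456 / 2375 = -318221.24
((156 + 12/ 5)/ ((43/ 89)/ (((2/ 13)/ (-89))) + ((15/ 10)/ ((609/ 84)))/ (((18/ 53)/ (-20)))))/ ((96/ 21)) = -60291/ 507530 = -0.12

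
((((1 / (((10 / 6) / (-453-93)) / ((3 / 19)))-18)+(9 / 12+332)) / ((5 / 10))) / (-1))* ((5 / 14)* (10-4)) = -299847 / 266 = -1127.24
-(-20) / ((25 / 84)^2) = 28224 / 125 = 225.79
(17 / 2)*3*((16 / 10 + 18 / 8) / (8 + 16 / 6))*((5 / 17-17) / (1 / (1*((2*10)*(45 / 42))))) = -3294.84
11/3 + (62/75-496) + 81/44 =-1615897/3300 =-489.67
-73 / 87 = -0.84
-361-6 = -367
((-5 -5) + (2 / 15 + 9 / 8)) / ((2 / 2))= -1049 / 120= -8.74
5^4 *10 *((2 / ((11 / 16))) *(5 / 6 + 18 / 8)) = 1850000 / 33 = 56060.61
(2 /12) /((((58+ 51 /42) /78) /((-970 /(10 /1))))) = -17654 /829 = -21.30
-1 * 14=-14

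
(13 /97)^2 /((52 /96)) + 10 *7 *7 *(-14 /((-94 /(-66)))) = -2129994756 /442223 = -4816.56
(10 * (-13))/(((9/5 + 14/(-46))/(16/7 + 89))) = -4776525/602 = -7934.43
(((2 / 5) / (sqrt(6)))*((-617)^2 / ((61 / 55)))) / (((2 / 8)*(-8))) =-4187579*sqrt(6) / 366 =-28025.77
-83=-83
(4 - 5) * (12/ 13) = -12/ 13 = -0.92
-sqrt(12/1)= -2 * sqrt(3)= -3.46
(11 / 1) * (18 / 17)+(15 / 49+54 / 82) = 430728 / 34153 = 12.61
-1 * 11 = -11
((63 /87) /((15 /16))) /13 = 112 /1885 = 0.06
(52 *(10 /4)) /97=130 /97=1.34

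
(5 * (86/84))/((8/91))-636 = -27733/48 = -577.77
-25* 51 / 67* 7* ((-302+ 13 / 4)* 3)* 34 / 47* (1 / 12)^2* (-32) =-60437125 / 3149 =-19192.48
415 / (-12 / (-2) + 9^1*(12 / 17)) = 1411 / 42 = 33.60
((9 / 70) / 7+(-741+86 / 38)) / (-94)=6877469 / 875140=7.86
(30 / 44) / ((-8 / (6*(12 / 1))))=-135 / 22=-6.14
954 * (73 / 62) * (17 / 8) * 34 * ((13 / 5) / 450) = 14535833 / 31000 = 468.90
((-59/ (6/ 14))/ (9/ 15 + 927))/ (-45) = 413/ 125226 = 0.00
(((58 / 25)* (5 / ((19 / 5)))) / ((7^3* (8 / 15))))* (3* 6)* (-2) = -3915 / 6517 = -0.60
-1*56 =-56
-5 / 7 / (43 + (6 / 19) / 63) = -285 / 17159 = -0.02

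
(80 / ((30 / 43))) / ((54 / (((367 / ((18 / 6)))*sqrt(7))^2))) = 162165556 / 729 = 222449.32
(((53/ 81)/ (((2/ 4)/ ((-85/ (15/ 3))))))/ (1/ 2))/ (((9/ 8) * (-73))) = 28832/ 53217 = 0.54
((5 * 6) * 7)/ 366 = 35/ 61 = 0.57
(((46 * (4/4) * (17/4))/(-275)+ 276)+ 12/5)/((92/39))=5956431/50600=117.72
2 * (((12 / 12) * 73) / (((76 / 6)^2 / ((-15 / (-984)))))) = 3285 / 236816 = 0.01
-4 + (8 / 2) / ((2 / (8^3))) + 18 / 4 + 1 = 2051 / 2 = 1025.50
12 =12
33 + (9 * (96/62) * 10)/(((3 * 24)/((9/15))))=1059/31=34.16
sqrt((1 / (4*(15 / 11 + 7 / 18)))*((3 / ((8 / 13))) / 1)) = 3*sqrt(148863) / 1388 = 0.83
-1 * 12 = -12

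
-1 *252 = -252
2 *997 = 1994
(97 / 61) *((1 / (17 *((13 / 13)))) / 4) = 97 / 4148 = 0.02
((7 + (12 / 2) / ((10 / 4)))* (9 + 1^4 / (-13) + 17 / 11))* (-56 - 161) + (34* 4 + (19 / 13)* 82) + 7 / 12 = -181014671 / 8580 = -21097.28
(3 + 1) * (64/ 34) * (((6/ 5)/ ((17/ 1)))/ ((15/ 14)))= 3584/ 7225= 0.50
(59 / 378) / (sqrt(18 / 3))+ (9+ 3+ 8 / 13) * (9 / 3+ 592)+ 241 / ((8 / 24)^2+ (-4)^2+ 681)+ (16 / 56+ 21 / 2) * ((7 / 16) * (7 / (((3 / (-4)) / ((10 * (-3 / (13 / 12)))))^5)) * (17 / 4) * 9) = 59 * sqrt(6) / 2268+ 201979450955875186637 / 2329492282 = 86705353143.57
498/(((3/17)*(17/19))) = 3154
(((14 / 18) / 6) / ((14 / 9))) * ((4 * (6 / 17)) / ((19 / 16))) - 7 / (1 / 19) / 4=-42831 / 1292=-33.15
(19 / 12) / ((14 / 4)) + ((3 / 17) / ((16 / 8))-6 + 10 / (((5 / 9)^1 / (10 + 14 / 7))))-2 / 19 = 1427383 / 6783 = 210.44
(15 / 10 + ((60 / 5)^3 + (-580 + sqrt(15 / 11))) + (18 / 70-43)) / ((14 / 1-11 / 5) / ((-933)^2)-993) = -67439394297 / 60507689564-4352445 * sqrt(165) / 47541756086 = -1.12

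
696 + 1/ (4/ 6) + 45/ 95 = 26523/ 38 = 697.97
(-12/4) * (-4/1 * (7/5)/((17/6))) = 5.93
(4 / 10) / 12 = 1 / 30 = 0.03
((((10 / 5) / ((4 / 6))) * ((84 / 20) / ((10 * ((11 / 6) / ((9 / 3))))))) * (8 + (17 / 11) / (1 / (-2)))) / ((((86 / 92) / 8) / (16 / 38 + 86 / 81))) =128.44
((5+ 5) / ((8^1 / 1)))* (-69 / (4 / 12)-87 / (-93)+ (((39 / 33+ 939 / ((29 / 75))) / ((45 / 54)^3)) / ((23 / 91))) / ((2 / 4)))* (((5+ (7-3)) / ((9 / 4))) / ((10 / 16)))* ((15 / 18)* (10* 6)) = 15018809223104 / 1137235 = 13206425.43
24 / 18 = 1.33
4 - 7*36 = -248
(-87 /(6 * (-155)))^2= 841 /96100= 0.01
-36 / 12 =-3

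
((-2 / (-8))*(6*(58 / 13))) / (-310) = -87 / 4030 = -0.02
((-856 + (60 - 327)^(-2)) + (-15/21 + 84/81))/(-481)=1281007862/720090189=1.78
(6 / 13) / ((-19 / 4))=-24 / 247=-0.10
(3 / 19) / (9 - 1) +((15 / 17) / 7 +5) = 93077 / 18088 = 5.15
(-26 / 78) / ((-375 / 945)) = 21 / 25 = 0.84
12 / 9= 4 / 3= 1.33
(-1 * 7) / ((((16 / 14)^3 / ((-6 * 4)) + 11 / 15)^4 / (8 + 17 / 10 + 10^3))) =-122286042259934875 / 3510195379202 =-34837.39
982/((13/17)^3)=4824566/2197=2195.98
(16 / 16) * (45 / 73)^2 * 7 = 14175 / 5329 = 2.66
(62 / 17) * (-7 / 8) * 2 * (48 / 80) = -651 / 170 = -3.83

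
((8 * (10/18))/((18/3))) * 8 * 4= 23.70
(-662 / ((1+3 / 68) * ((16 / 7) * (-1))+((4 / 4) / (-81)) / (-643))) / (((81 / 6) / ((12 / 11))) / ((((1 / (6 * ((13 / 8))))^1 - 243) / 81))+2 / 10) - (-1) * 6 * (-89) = -13307252933919822 / 22008513539213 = -604.64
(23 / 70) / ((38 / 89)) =2047 / 2660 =0.77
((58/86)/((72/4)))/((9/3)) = 29/2322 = 0.01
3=3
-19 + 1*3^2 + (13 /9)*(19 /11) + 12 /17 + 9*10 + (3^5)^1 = 548996 /1683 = 326.20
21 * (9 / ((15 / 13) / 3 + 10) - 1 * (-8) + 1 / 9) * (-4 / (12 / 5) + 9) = 62216 / 45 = 1382.58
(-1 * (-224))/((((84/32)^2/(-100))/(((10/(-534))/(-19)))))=-1024000/319599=-3.20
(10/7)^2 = 100/49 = 2.04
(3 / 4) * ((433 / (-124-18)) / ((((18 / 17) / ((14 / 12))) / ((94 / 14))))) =-345967 / 20448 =-16.92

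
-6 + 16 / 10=-22 / 5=-4.40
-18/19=-0.95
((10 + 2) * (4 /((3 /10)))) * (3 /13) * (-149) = -71520 /13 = -5501.54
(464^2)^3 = 9979479338254336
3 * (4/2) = 6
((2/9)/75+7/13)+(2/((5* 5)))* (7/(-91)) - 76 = -662203/8775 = -75.46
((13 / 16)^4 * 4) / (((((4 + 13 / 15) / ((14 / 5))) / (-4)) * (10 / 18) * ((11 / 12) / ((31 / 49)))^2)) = -3.44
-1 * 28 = -28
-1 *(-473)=473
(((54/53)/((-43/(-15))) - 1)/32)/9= -1469/656352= -0.00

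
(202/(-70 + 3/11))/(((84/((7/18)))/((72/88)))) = -0.01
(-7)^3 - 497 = -840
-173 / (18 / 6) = -173 / 3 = -57.67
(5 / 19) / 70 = 1 / 266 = 0.00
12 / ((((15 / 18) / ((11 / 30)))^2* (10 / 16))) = 11616 / 3125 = 3.72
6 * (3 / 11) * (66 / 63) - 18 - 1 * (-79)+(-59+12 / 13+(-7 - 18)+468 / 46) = -21325 / 2093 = -10.19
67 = 67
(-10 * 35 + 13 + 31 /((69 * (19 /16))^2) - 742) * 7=-12981444161 /1718721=-7552.97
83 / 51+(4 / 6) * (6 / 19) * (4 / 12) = 1645 / 969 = 1.70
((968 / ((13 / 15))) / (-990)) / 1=-44 / 39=-1.13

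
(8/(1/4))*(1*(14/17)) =448/17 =26.35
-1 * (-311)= 311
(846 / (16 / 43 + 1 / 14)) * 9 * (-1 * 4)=-6111504 / 89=-68668.58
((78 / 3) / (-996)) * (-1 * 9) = 39 / 166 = 0.23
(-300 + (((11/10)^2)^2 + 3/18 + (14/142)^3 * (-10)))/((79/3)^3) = -28834126381323/1764640815290000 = -0.02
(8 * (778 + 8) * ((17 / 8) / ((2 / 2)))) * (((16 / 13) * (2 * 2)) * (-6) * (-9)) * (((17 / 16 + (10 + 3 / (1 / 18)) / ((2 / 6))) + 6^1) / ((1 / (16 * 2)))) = 22627745280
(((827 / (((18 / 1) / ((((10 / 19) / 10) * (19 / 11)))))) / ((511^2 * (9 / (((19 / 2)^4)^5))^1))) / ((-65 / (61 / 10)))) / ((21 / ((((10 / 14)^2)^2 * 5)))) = -370581009989.08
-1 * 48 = -48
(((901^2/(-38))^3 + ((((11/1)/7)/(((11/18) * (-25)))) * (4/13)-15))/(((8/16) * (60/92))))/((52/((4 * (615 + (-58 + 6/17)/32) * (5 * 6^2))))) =-107747175414795415872588093/424434920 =-253860298334537167.38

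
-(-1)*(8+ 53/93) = 8.57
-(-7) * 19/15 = 133/15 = 8.87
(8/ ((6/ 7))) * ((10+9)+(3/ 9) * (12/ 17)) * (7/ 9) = 21364/ 153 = 139.63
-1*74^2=-5476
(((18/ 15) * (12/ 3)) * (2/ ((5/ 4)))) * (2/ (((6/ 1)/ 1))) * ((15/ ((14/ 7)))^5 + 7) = 1519198/ 25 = 60767.92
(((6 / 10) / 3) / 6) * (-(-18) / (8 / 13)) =0.98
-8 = -8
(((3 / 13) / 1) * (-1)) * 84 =-252 / 13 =-19.38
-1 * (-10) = 10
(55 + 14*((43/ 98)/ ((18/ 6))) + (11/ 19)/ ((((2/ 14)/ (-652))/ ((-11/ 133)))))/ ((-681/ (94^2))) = -18460259560/ 5162661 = -3575.73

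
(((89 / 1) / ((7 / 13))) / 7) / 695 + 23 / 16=801777 / 544880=1.47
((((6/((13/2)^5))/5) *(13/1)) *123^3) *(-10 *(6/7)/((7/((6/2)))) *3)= -38586938112/1399489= -27572.16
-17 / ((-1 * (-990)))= -17 / 990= -0.02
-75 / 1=-75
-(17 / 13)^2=-289 / 169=-1.71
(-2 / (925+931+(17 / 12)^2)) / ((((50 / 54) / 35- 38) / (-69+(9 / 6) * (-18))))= -5225472 / 1920227881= -0.00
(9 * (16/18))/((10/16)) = 64/5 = 12.80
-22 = -22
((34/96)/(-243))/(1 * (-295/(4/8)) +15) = 0.00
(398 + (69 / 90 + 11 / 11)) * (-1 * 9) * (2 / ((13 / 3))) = -107937 / 65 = -1660.57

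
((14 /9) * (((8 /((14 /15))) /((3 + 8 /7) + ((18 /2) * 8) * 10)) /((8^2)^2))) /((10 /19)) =133 /15571968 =0.00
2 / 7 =0.29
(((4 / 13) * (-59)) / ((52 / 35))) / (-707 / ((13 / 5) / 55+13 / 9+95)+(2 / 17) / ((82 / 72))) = 343730502185 / 203211210969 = 1.69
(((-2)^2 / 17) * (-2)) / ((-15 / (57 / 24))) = 19 / 255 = 0.07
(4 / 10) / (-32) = -1 / 80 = -0.01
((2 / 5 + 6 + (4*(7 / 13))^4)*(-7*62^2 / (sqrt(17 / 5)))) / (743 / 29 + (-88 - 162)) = 3111364721024*sqrt(85) / 15796946295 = 1815.88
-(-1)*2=2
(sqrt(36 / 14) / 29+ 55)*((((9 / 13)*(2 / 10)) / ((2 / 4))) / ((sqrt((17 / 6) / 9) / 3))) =972*sqrt(357) / 224315+ 1782*sqrt(102) / 221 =81.52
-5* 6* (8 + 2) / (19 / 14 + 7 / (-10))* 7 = -3195.65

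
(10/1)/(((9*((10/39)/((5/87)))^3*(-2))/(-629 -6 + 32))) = 735995/195112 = 3.77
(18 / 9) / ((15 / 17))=34 / 15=2.27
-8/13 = -0.62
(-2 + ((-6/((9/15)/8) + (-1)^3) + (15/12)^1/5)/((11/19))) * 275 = -155625/4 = -38906.25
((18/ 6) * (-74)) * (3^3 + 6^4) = -293706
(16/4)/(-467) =-4/467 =-0.01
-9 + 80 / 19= -4.79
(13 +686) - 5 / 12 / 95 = 699.00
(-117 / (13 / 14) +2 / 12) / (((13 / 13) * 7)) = -755 / 42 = -17.98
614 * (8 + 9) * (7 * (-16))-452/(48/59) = -14035339/12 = -1169611.58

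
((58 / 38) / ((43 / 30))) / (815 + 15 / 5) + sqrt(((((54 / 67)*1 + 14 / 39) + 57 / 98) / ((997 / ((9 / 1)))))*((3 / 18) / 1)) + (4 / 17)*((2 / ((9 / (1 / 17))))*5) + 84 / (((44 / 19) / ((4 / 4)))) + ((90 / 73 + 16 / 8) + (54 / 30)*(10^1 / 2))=sqrt(388388690911) / 12157418 + 33864331106015 / 697912958259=48.57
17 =17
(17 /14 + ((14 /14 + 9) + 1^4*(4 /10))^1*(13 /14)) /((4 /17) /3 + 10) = 38811 /35980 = 1.08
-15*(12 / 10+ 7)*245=-30135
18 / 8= 9 / 4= 2.25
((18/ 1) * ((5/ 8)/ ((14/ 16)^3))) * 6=34560/ 343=100.76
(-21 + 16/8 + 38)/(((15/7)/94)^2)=8226316/225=36561.40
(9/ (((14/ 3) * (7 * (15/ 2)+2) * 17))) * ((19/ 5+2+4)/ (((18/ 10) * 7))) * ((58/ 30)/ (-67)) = -29/ 620755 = -0.00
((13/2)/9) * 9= 13/2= 6.50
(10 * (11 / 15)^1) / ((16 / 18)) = 33 / 4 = 8.25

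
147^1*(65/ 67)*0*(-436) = 0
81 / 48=27 / 16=1.69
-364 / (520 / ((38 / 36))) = -133 / 180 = -0.74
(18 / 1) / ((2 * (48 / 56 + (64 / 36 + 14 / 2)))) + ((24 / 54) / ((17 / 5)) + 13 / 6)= 600223 / 185742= 3.23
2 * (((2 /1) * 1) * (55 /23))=220 /23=9.57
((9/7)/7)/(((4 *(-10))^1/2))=-9/980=-0.01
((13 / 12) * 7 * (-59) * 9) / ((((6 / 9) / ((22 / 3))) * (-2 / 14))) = 1240239 / 4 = 310059.75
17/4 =4.25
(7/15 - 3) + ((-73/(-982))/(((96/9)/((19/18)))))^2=-450275687011/177744199680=-2.53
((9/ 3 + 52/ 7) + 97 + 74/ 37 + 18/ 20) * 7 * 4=15446/ 5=3089.20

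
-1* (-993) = 993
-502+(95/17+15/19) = -160086/323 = -495.62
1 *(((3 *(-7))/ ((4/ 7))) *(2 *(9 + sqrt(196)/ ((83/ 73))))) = -1566.52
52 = 52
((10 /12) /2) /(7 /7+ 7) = 5 /96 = 0.05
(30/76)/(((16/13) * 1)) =195/608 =0.32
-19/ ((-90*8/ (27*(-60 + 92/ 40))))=-32889/ 800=-41.11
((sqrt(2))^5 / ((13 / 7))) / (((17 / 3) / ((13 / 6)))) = 1.16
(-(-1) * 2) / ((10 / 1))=1 / 5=0.20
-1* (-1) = 1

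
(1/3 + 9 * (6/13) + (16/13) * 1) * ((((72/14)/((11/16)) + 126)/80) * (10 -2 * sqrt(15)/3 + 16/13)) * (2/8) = 27885927/1041040 -127333 * sqrt(15)/80080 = 20.63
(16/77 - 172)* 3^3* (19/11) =-6785964/847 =-8011.76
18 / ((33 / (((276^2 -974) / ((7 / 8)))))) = 3609696 / 77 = 46879.17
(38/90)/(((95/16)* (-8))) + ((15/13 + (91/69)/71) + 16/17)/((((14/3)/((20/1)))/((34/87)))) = 3423903026/969634575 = 3.53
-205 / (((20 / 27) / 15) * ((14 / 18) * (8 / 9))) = -1345005 / 224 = -6004.49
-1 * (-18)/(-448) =-9/224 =-0.04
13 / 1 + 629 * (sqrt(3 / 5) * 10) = 4885.21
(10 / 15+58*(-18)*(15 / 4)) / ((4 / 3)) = -11743 / 4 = -2935.75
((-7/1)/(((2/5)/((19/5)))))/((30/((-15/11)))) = 133/44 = 3.02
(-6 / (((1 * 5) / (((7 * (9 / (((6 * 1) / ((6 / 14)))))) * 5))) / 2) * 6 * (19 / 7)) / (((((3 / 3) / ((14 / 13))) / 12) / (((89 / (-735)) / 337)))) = 4383072 / 1073345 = 4.08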